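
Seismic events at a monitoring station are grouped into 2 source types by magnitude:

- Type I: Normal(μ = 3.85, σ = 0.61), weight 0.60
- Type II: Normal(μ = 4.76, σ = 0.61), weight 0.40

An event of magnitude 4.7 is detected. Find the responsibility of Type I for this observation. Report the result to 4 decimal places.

The responsibility of component k is P(Z=k) f_k(x) divided by Σ_j P(Z=j) f_j(x).
Normal densities:
  p_I = (1/(0.61·√(2π)))·exp(−(4.7−3.85)²/(2·0.61²)) = 0.654004·exp(-0.97084) = 0.247713
  p_II = (1/(0.61·√(2π)))·exp(−(4.7−4.76)²/(2·0.61²)) = 0.654004·exp(-0.00484) = 0.650848
Weight by the priors:
  P(Z=I)·p_I = 0.60 × 0.247713 = 0.148628
  P(Z=II)·p_II = 0.40 × 0.650848 = 0.260339
Denominator: 0.148628 + 0.260339 = 0.408967
So the posterior for Type I is 0.148628 / 0.408967 ≈ 0.3634.

0.3634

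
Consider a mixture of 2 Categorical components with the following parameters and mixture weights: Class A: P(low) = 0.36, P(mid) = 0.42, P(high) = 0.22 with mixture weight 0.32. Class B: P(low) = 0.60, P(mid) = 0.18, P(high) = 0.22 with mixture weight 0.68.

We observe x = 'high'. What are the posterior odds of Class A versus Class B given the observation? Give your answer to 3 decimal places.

Only the two components matter; the odds are (w_i f_i(x)) / (w_j f_j(x)).
Categorical probabilities:
  p_A = 0.22
  p_B = 0.22
Odds = (0.32/0.68) × (0.22/0.22) = 0.470588 × 1 ≈ 0.471

0.471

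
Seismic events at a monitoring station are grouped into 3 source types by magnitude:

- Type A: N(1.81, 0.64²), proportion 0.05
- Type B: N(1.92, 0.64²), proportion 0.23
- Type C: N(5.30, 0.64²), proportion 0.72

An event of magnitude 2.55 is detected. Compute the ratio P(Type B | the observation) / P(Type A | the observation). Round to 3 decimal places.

Since P(k|x) ∝ π_k f_k(x), the posterior odds are π_i f_i(x) / (π_j f_j(x)).
Component likelihoods at x = 2.55:
  L_A = (1/(0.64·√(2π)))·exp(−(2.55−1.81)²/(2·0.64²)) = 0.623347·exp(-0.66846) = 0.319465
  L_B = (1/(0.64·√(2π)))·exp(−(2.55−1.92)²/(2·0.64²)) = 0.623347·exp(-0.48450) = 0.383986
  L_C = (1/(0.64·√(2π)))·exp(−(2.55−5.30)²/(2·0.64²)) = 0.623347·exp(-9.23157) = 6.10255e-05
0.0883168 / 0.0159732 ≈ 5.529

5.529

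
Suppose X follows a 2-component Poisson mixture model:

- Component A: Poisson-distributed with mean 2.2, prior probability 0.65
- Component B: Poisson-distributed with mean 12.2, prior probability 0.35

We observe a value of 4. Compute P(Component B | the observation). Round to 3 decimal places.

0.023

Posterior ∝ prior × likelihood, so P(k | x) ∝ π_k f_k(x); normalise over all components.
Component likelihoods at x = 4:
  f_A = e^(−2.2)·2.2^4/4! = 0.108151
  f_B = e^(−12.2)·12.2^4/4! = 0.00464339
Prior × likelihood for each component:
  π_A·f_A = 0.65 × 0.108151 = 0.0702983
  π_B·f_B = 0.35 × 0.00464339 = 0.00162519
Sum: 0.0702983 + 0.00162519 = 0.0719235
P(Component B | x) ≈ 0.023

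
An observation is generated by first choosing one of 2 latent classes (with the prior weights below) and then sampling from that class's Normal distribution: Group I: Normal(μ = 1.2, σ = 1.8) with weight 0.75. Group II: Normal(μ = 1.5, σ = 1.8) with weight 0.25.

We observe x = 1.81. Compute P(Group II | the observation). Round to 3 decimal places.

0.258

Apply Bayes' rule: the posterior for each component is proportional to its prior times its likelihood at x.
Normal densities:
  L_I = 0.209266
  L_II = 0.218372
Weight by the priors:
  w_I·L_I = 0.75 × 0.209266 = 0.15695
  w_II·L_II = 0.25 × 0.218372 = 0.054593
Marginal: 0.15695 + 0.054593 = 0.211543
So the posterior for Group II is 0.054593 / 0.211543 ≈ 0.258.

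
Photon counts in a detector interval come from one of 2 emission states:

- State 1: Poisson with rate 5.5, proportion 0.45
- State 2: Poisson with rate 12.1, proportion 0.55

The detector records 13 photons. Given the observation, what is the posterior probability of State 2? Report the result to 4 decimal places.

P(component k | x) = w_k·f_k(x) / marginal(x), where marginal(x) = Σ_j w_j·f_j(x).
Poisson probabilities:
  f_1 = 0.00276576
  f_2 = 0.106406
Prior × likelihood for each component:
  w_1·f_1 = 0.45 × 0.00276576 = 0.00124459
  w_2·f_2 = 0.55 × 0.106406 = 0.0585233
Normaliser: 0.00124459 + 0.0585233 = 0.0597679
So the posterior for State 2 is 0.0585233 / 0.0597679 ≈ 0.9792.

0.9792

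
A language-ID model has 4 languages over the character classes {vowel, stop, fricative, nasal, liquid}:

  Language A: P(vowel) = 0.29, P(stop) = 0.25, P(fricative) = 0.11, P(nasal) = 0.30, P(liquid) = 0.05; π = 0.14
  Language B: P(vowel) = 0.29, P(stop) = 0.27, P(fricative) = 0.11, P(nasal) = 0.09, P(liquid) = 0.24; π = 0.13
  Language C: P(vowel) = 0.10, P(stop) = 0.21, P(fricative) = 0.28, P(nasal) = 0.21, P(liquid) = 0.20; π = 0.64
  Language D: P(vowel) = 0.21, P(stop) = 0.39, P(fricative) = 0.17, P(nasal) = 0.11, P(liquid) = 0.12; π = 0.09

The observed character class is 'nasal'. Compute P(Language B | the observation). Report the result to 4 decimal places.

0.0591

P(component k | x) = π_k·f_k(x) / marginal(x), where marginal(x) = Σ_j π_j·f_j(x).
Categorical probabilities:
  L_A = P(nasal | comp) = 0.30
  L_B = P(nasal | comp) = 0.09
  L_C = P(nasal | comp) = 0.21
  L_D = P(nasal | comp) = 0.11
Multiply by the mixture weights:
  π_A·L_A = 0.14 × 0.3 = 0.042
  π_B·L_B = 0.13 × 0.09 = 0.0117
  π_C·L_C = 0.64 × 0.21 = 0.1344
  π_D·L_D = 0.09 × 0.11 = 0.0099
Marginal: 0.042 + 0.0117 + 0.1344 + 0.0099 = 0.198
P(Language B | the observation) ≈ 0.0591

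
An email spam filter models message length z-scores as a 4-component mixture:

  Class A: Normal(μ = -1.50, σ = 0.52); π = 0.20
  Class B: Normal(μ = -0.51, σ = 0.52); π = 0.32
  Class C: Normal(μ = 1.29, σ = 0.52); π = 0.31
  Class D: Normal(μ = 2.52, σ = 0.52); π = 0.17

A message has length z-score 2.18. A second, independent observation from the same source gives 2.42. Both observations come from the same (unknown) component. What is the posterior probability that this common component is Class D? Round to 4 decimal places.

0.9522

Posterior ∝ prior × likelihood, so P(k | x) ∝ w_k f_k(x); normalise over all components.
Since both observations come from the same component, the likelihood for component k is f_k(x₁)·f_k(x₂).
  L_A = [1.02225e-11] × [3.50571e-13] = 3.5837e-24
  L_B = [1.18547e-06] × [9.78865e-08] = 1.16041e-13
  L_C = [0.177339] × [0.072357] = 0.0128317
  L_D = [0.619545] × [0.753141] = 0.466605
Unnormalised posteriors:
  w_A·L_A = 0.20 × 3.5837e-24 = 7.16741e-25
  w_B·L_B = 0.32 × 1.16041e-13 = 3.71332e-14
  w_C·L_C = 0.31 × 0.0128317 = 0.00397782
  w_D·L_D = 0.17 × 0.466605 = 0.0793228
Sum: 7.16741e-25 + 3.71332e-14 + 0.00397782 + 0.0793228 = 0.0833006
Responsibility of Class D: 0.0793228 / 0.0833006 ≈ 0.9522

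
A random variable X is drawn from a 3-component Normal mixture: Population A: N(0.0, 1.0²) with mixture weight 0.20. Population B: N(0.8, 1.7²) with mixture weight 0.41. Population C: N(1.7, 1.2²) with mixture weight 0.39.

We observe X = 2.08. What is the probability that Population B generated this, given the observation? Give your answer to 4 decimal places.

Posterior ∝ prior × likelihood, so P(k | x) ∝ π_k f_k(x); normalise over all components.
Evaluate each component's likelihood at the observed value:
  f_A = 0.0458611
  f_B = 0.176749
  f_C = 0.316194
Unnormalised posteriors:
  π_A·f_A = 0.20 × 0.0458611 = 0.00917222
  π_B·f_B = 0.41 × 0.176749 = 0.0724669
  π_C·f_C = 0.39 × 0.316194 = 0.123316
Denominator: 0.00917222 + 0.0724669 + 0.123316 = 0.204955
So the posterior for Population B is 0.0724669 / 0.204955 ≈ 0.3536.

0.3536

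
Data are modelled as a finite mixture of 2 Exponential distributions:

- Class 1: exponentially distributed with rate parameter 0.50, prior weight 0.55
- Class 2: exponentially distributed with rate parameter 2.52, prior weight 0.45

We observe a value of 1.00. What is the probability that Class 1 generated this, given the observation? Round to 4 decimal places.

Posterior ∝ prior × likelihood, so P(k | x) ∝ P(Z=k) f_k(x); normalise over all components.
Exponential densities:
  f_1 = 0.50·e^(−0.50·1.00) = 0.50·e^(−0.5000) = 0.303265
  f_2 = 2.52·e^(−2.52·1.00) = 2.52·e^(−2.5200) = 0.202758
Weight by the priors:
  P(Z=1)·f_1 = 0.55 × 0.303265 = 0.166796
  P(Z=2)·f_2 = 0.45 × 0.202758 = 0.0912412
Evidence: 0.166796 + 0.0912412 = 0.258037
P(Class 1 | the observation) = 0.166796 / 0.258037 ≈ 0.6464

0.6464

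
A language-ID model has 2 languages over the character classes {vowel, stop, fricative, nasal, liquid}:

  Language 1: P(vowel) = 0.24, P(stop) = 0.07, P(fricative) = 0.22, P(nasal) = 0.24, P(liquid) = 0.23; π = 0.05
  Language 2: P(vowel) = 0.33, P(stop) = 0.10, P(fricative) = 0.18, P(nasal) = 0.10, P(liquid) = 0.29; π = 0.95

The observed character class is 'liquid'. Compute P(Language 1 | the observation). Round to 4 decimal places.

Apply Bayes' rule: the posterior for each component is proportional to its prior times its likelihood at x.
Component likelihoods at x = 'liquid':
  f_1 = P(liquid | comp) = 0.23
  f_2 = P(liquid | comp) = 0.29
Multiply by the mixture weights:
  P(Z=1)·f_1 = 0.05 × 0.23 = 0.0115
  P(Z=2)·f_2 = 0.95 × 0.29 = 0.2755
Normaliser: 0.0115 + 0.2755 = 0.287
Responsibility of Language 1: 0.0115 / 0.287 ≈ 0.0401

0.0401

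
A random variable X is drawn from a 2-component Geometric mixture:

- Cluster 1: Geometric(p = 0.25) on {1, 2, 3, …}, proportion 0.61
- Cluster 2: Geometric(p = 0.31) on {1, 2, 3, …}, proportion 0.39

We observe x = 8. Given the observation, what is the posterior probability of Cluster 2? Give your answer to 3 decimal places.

0.307

P(component k | x) = P(Z=k)·f_k(x) / marginal(x), where marginal(x) = Σ_j P(Z=j)·f_j(x).
Component likelihoods at x = 8:
  f_1 = 0.25·(1−0.25)^7 = 0.25·0.133484 = 0.033371
  f_2 = 0.31·(1−0.31)^7 = 0.31·0.0744635 = 0.0230837
Prior × likelihood for each component:
  P(Z=1)·f_1 = 0.61 × 0.033371 = 0.0203563
  P(Z=2)·f_2 = 0.39 × 0.0230837 = 0.00900264
Sum: 0.0203563 + 0.00900264 = 0.0293589
P(Cluster 2 | 8) = 0.00900264 / 0.0293589 ≈ 0.307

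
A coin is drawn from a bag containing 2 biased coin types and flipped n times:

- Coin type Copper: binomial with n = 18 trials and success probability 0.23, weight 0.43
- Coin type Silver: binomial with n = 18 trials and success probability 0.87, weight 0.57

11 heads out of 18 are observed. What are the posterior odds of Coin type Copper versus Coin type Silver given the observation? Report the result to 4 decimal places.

Only the two components matter; the odds are (w_i f_i(x)) / (w_j f_j(x)).
Evaluate each component's likelihood at the observed value:
  f_Copper = 0.000486627
  f_Silver = 0.00431589
0.00020925 / 0.00246006 ≈ 0.0851

0.0851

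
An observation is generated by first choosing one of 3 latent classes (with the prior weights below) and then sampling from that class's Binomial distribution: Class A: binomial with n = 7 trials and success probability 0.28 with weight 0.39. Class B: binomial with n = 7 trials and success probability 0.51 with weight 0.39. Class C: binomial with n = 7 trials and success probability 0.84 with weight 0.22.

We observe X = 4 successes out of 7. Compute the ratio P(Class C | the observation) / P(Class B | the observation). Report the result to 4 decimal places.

Since P(k|x) ∝ w_k f_k(x), the posterior odds are w_i f_i(x) / (w_j f_j(x)).
Binomial probabilities:
  L_A = 0.0802967
  L_B = 0.278572
  L_C = 0.0713748
Odds = (0.22/0.39) × (0.0713748/0.278572) = 0.564103 × 0.256217 ≈ 0.1445

0.1445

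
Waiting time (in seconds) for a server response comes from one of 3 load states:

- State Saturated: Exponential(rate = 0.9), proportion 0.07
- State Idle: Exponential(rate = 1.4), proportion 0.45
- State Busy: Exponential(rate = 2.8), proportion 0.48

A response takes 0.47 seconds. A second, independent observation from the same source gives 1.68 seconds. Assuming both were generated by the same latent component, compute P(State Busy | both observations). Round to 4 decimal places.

Apply Bayes' rule: the posterior for each component is proportional to its prior times its likelihood at x.
Since both observations come from the same component, the likelihood for component k is f_k(x₁)·f_k(x₂).
  p_Saturated = [0.589571] × [0.198422] = 0.116984
  p_Idle = [0.725041] × [0.13325] = 0.0966117
  p_Busy = [0.750977] × [0.0253651] = 0.0190486
Unnormalised posteriors:
  P(Z=Saturated)·p_Saturated = 0.07 × 0.116984 = 0.00818886
  P(Z=Idle)·p_Idle = 0.45 × 0.0966117 = 0.0434753
  P(Z=Busy)·p_Busy = 0.48 × 0.0190486 = 0.00914333
Evidence: 0.00818886 + 0.0434753 + 0.00914333 = 0.0608074
Responsibility of State Busy: 0.00914333 / 0.0608074 ≈ 0.1504

0.1504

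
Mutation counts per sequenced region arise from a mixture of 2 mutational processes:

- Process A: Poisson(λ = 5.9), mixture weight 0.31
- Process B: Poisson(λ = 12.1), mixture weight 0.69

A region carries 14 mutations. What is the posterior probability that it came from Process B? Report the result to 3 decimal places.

The responsibility of component k is π_k f_k(x) divided by Σ_j π_j f_j(x).
Evaluate each component's likelihood at the observed value:
  p_A = e^(−5.9)·5.9^14/14! = 0.00194618
  p_B = e^(−12.1)·12.1^14/14! = 0.0919652
Multiply by the mixture weights:
  π_A·p_A = 0.31 × 0.00194618 = 0.000603315
  π_B·p_B = 0.69 × 0.0919652 = 0.063456
Evidence: 0.000603315 + 0.063456 = 0.0640593
Responsibility of Process B: 0.063456 / 0.0640593 ≈ 0.991

0.991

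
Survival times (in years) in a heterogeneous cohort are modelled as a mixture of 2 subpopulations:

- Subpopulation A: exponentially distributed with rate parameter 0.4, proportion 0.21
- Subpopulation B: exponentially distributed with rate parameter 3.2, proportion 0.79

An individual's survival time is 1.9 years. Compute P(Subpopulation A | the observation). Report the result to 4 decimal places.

P(component k | x) = π_k·f_k(x) / marginal(x), where marginal(x) = Σ_j π_j·f_j(x).
Exponential densities:
  p_A = 0.187067
  p_B = 0.00732217
Unnormalised posteriors:
  π_A·p_A = 0.21 × 0.187067 = 0.039284
  π_B·p_B = 0.79 × 0.00732217 = 0.00578451
Marginal: 0.039284 + 0.00578451 = 0.0450685
P(Subpopulation A | data) ≈ 0.8717

0.8717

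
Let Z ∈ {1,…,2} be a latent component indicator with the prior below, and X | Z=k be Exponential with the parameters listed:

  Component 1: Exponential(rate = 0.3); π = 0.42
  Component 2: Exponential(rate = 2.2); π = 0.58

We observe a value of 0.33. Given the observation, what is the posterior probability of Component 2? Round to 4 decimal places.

Apply Bayes' rule: the posterior for each component is proportional to its prior times its likelihood at x.
Exponential densities:
  L_1 = 0.3·e^(−0.3·0.33) = 0.3·e^(−0.0990) = 0.271723
  L_2 = 2.2·e^(−2.2·0.33) = 2.2·e^(−0.7260) = 1.06445
Multiply by the mixture weights:
  π_1·L_1 = 0.42 × 0.271723 = 0.114124
  π_2·L_2 = 0.58 × 1.06445 = 0.61738
Denominator: 0.114124 + 0.61738 = 0.731504
P(Component 2 | data) ≈ 0.8440

0.8440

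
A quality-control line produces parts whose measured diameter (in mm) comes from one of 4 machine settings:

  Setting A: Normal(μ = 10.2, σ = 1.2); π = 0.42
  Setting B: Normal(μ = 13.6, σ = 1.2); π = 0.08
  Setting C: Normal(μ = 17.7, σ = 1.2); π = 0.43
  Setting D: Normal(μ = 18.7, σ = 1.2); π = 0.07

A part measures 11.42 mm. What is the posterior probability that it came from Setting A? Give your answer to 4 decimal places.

0.9422

Apply Bayes' rule: the posterior for each component is proportional to its prior times its likelihood at x.
Normal densities:
  f_A = (1/(1.2·√(2π)))·exp(−(11.42−10.2)²/(2·1.2²)) = 0.332452·exp(-0.51681) = 0.198282
  f_B = (1/(1.2·√(2π)))·exp(−(11.42−13.6)²/(2·1.2²)) = 0.332452·exp(-1.65014) = 0.0638385
  f_C = (1/(1.2·√(2π)))·exp(−(11.42−17.7)²/(2·1.2²)) = 0.332452·exp(-13.69389) = 3.75447e-07
  f_D = (1/(1.2·√(2π)))·exp(−(11.42−18.7)²/(2·1.2²)) = 0.332452·exp(-18.40222) = 3.38645e-09
Weight by the priors:
  π_A·f_A = 0.42 × 0.198282 = 0.0832784
  π_B·f_B = 0.08 × 0.0638385 = 0.00510708
  π_C·f_C = 0.43 × 3.75447e-07 = 1.61442e-07
  π_D·f_D = 0.07 × 3.38645e-09 = 2.37052e-10
Marginal: 0.0832784 + 0.00510708 + 1.61442e-07 + 2.37052e-10 = 0.0883856
P(Setting A | 11.42 mm) = 0.0832784 / 0.0883856 ≈ 0.9422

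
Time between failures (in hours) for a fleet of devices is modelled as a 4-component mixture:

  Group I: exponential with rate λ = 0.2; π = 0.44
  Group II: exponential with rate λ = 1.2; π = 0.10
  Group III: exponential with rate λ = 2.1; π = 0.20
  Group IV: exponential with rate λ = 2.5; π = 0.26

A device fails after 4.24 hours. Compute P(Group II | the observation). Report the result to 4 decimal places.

By Bayes' theorem, P(k | x) = π_k f_k(x) / Σ_j π_j f_j(x).
Exponential densities:
  f_I = 0.0856541
  f_II = 0.00740442
  f_III = 0.000285273
  f_IV = 6.229e-05
Prior × likelihood for each component:
  π_I·f_I = 0.44 × 0.0856541 = 0.0376878
  π_II·f_II = 0.10 × 0.00740442 = 0.000740442
  π_III·f_III = 0.20 × 0.000285273 = 5.70547e-05
  π_IV·f_IV = 0.26 × 6.229e-05 = 1.61954e-05
Evidence: 0.0376878 + 0.000740442 + 5.70547e-05 + 1.61954e-05 = 0.0385015
So the posterior for Group II is 0.000740442 / 0.0385015 ≈ 0.0192.

0.0192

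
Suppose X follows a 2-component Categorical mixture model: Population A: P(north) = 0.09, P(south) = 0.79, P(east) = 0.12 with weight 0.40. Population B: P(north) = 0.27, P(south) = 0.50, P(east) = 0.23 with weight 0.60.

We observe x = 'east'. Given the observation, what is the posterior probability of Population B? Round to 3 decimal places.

0.742

The responsibility of component k is w_k f_k(x) divided by Σ_j w_j f_j(x).
Categorical probabilities:
  p_A = 0.12
  p_B = 0.23
Weight by the priors:
  w_A·p_A = 0.40 × 0.12 = 0.048
  w_B·p_B = 0.60 × 0.23 = 0.138
Denominator: 0.048 + 0.138 = 0.186
P(Population B | the observation) ≈ 0.742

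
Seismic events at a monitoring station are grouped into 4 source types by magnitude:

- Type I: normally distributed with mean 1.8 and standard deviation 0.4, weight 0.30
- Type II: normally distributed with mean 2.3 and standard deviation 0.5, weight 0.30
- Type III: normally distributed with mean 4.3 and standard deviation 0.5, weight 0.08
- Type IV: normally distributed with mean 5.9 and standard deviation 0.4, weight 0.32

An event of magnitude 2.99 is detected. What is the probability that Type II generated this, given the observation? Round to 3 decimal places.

Posterior ∝ prior × likelihood, so P(k | x) ∝ P(Z=k) f_k(x); normalise over all components.
Evaluate each component's likelihood at the observed value:
  f_I = 0.0119388
  f_II = 0.307897
  f_III = 0.0257843
  f_IV = 3.20772e-12
Weight by the priors:
  P(Z=I)·f_I = 0.30 × 0.0119388 = 0.00358164
  P(Z=II)·f_II = 0.30 × 0.307897 = 0.092369
  P(Z=III)·f_III = 0.08 × 0.0257843 = 0.00206274
  P(Z=IV)·f_IV = 0.32 × 3.20772e-12 = 1.02647e-12
Sum: 0.00358164 + 0.092369 + 0.00206274 + 1.02647e-12 = 0.0980134
P(Type II | the observation) = 0.092369 / 0.0980134 ≈ 0.942

0.942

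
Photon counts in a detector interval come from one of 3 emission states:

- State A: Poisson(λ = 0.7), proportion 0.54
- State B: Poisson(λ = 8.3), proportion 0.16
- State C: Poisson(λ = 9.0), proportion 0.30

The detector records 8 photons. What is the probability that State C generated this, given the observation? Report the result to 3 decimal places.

0.640

By Bayes' theorem, P(k | x) = w_k f_k(x) / Σ_j w_j f_j(x).
Component likelihoods at x = 8 photons:
  p_A = e^(−0.7)·0.7^8/8! = 7.09999e-07
  p_B = e^(−8.3)·8.3^8/8! = 0.138823
  p_C = e^(−9.0)·9.0^8/8! = 0.131756
Unnormalised posteriors:
  w_A·p_A = 0.54 × 7.09999e-07 = 3.83399e-07
  w_B·p_B = 0.16 × 0.138823 = 0.0222116
  w_C·p_C = 0.30 × 0.131756 = 0.0395267
Marginal: 3.83399e-07 + 0.0222116 + 0.0395267 = 0.0617387
Responsibility of State C: 0.0395267 / 0.0617387 ≈ 0.640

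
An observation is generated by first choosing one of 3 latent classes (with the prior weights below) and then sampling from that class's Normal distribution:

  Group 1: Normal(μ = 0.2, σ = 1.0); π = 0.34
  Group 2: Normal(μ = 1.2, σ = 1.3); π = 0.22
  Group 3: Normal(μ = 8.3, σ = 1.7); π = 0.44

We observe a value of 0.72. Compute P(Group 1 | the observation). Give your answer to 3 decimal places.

The responsibility of component k is π_k f_k(x) divided by Σ_j π_j f_j(x).
Component likelihoods at x = 0.72:
  L_1 = 0.348493
  L_2 = 0.286657
  L_3 = 1.13066e-05
Prior × likelihood for each component:
  π_1·L_1 = 0.34 × 0.348493 = 0.118487
  π_2·L_2 = 0.22 × 0.286657 = 0.0630646
  π_3·L_3 = 0.44 × 1.13066e-05 = 4.97492e-06
Sum: 0.118487 + 0.0630646 + 4.97492e-06 = 0.181557
P(Group 1 | 0.72) = 0.118487 / 0.181557 ≈ 0.653

0.653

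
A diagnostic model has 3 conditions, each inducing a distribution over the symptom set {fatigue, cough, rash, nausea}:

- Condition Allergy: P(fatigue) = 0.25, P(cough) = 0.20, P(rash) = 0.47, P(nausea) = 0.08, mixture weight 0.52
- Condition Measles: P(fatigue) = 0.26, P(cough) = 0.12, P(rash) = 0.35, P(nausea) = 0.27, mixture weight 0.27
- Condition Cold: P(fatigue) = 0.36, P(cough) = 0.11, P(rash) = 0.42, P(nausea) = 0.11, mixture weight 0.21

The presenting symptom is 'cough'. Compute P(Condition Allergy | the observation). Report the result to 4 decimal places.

0.6520

The responsibility of component k is π_k f_k(x) divided by Σ_j π_j f_j(x).
Component likelihoods at x = 'cough':
  f_Allergy = P(cough | comp) = 0.20
  f_Measles = P(cough | comp) = 0.12
  f_Cold = P(cough | comp) = 0.11
Weight by the priors:
  π_Allergy·f_Allergy = 0.52 × 0.2 = 0.104
  π_Measles·f_Measles = 0.27 × 0.12 = 0.0324
  π_Cold·f_Cold = 0.21 × 0.11 = 0.0231
Normaliser: 0.104 + 0.0324 + 0.0231 = 0.1595
P(Condition Allergy | x) ≈ 0.6520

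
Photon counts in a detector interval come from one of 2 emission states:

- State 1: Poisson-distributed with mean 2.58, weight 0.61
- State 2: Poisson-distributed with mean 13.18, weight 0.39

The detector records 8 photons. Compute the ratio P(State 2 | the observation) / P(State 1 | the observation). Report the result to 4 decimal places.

7.3889

Since P(k|x) ∝ P(Z=k) f_k(x), the posterior odds are P(Z=i) f_i(x) / (P(Z=j) f_j(x)).
Evaluate each component's likelihood at the observed value:
  L_1 = e^(−2.58)·2.58^8/8! = 0.00368941
  L_2 = e^(−13.18)·13.18^8/8! = 0.0426385
Odds = (0.39/0.61) × (0.0426385/0.00368941) = 0.639344 × 11.557 ≈ 7.3889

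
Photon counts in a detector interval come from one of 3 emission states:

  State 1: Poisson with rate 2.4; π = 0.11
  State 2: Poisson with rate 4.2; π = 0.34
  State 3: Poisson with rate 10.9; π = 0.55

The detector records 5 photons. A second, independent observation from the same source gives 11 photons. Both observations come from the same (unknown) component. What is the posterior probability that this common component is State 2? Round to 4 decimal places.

By Bayes' theorem, P(k | x) = w_k f_k(x) / Σ_j w_j f_j(x).
Since both observations come from the same component, the likelihood for component k is f_k(x₁)·f_k(x₂).
  L_1 = [e^(−2.4)·2.4^5/5! = 0.0601961] × [3.45829e-05] = 2.08175e-06
  L_2 = [e^(−4.2)·4.2^5/5! = 0.163316] × [0.00269494] = 0.000440127
  L_3 = [e^(−10.9)·10.9^5/5! = 0.0236669] × [0.119323] = 0.00282402
Weight by the priors:
  w_1·L_1 = 0.11 × 2.08175e-06 = 2.28993e-07
  w_2·L_2 = 0.34 × 0.000440127 = 0.000149643
  w_3·L_3 = 0.55 × 0.00282402 = 0.00155321
Marginal: 2.28993e-07 + 0.000149643 + 0.00155321 = 0.00170308
Responsibility of State 2: 0.000149643 / 0.00170308 ≈ 0.0879

0.0879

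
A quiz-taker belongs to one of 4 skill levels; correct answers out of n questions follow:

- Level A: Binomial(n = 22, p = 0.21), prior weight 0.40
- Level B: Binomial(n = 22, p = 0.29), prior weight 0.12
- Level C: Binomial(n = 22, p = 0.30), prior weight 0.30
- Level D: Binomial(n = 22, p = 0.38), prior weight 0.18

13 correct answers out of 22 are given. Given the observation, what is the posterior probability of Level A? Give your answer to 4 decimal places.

The responsibility of component k is w_k f_k(x) divided by Σ_j w_j f_j(x).
Component likelihoods at x = 13 correct answers out of 22:
  f_A = C(22,13)·0.21^13·0.79^9 = 497420·1.54472e-09·0.119852 = 9.20912e-05
  f_B = C(22,13)·0.29^13·0.71^9 = 497420·1.02606e-07·0.0458485 = 0.00234004
  f_C = C(22,13)·0.30^13·0.70^9 = 497420·1.59432e-07·0.0403536 = 0.00320024
  f_D = C(22,13)·0.38^13·0.62^9 = 497420·3.44498e-06·0.0135371 = 0.0231972
Prior × likelihood for each component:
  w_A·f_A = 0.40 × 9.20912e-05 = 3.68365e-05
  w_B·f_B = 0.12 × 0.00234004 = 0.000280804
  w_C·f_C = 0.30 × 0.00320024 = 0.000960071
  w_D·f_D = 0.18 × 0.0231972 = 0.00417549
Marginal: 3.68365e-05 + 0.000280804 + 0.000960071 + 0.00417549 = 0.0054532
Responsibility of Level A: 3.68365e-05 / 0.0054532 ≈ 0.0068

0.0068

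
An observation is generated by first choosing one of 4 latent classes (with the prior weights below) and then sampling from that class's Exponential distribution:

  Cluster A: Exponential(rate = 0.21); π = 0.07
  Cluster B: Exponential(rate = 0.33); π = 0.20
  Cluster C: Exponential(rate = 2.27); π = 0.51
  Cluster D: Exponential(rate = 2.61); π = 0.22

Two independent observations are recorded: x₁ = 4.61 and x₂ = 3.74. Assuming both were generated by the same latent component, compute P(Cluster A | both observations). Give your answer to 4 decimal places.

0.2785

P(component k | x) = w_k·f_k(x) / marginal(x), where marginal(x) = Σ_j w_j·f_j(x).
Since both observations come from the same component, the likelihood for component k is f_k(x₁)·f_k(x₂).
  f_A = [0.21·e^(−0.21·4.61) = 0.21·e^(−0.9681) = 0.0797588] × [0.0957468] = 0.00763666
  f_B = [0.33·e^(−0.33·4.61) = 0.33·e^(−1.5213) = 0.0720812] × [0.0960523] = 0.00692356
  f_C = [2.27·e^(−2.27·4.61) = 2.27·e^(−10.4647) = 6.47537e-05] × [0.000466608] = 3.02146e-08
  f_D = [2.61·e^(−2.61·4.61) = 2.61·e^(−12.0321) = 1.55298e-05] × [0.000150424] = 2.33606e-09
Prior × likelihood for each component:
  w_A·f_A = 0.07 × 0.00763666 = 0.000534566
  w_B·f_B = 0.20 × 0.00692356 = 0.00138471
  w_C·f_C = 0.51 × 3.02146e-08 = 1.54094e-08
  w_D·f_D = 0.22 × 2.33606e-09 = 5.13933e-10
Marginal: 0.000534566 + 0.00138471 + 1.54094e-08 + 5.13933e-10 = 0.00191929
P(Cluster A | x₁,x₂) ≈ 0.2785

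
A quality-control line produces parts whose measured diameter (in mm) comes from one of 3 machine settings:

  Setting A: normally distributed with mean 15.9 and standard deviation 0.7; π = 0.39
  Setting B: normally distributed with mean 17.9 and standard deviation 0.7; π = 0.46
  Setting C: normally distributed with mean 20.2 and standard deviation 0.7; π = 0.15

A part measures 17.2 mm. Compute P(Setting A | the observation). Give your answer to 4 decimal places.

By Bayes' theorem, P(k | x) = P(Z=k) f_k(x) / Σ_j P(Z=j) f_j(x).
Evaluate each component's likelihood at the observed value:
  p_A = (1/(0.7·√(2π)))·exp(−(17.2−15.9)²/(2·0.7²)) = 0.569918·exp(-1.72449) = 0.101596
  p_B = (1/(0.7·√(2π)))·exp(−(17.2−17.9)²/(2·0.7²)) = 0.569918·exp(-0.50000) = 0.345672
  p_C = (1/(0.7·√(2π)))·exp(−(17.2−20.2)²/(2·0.7²)) = 0.569918·exp(-9.18367) = 5.8532e-05
Prior × likelihood for each component:
  P(Z=A)·p_A = 0.39 × 0.101596 = 0.0396224
  P(Z=B)·p_B = 0.46 × 0.345672 = 0.159009
  P(Z=C)·p_C = 0.15 × 5.8532e-05 = 8.7798e-06
Evidence: 0.0396224 + 0.159009 + 8.7798e-06 = 0.19864
So the posterior for Setting A is 0.0396224 / 0.19864 ≈ 0.1995.

0.1995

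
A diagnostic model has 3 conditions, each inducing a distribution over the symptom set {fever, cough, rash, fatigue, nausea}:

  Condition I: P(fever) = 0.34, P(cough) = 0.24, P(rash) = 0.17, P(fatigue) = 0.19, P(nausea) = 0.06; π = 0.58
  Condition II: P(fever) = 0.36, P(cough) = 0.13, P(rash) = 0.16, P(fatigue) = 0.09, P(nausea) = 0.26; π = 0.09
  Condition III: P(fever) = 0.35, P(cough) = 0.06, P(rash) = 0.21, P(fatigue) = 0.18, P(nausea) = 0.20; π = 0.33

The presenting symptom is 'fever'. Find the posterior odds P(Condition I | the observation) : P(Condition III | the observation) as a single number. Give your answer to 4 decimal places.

Only the two components matter; the odds are (π_i f_i(x)) / (π_j f_j(x)).
Categorical probabilities:
  p_I = 0.34
  p_II = 0.36
  p_III = 0.35
Posterior odds = (π_I·p_I) / (π_III·p_III) = (0.58·0.34) / (0.33·0.35) = 0.1972 / 0.1155 ≈ 1.7074

1.7074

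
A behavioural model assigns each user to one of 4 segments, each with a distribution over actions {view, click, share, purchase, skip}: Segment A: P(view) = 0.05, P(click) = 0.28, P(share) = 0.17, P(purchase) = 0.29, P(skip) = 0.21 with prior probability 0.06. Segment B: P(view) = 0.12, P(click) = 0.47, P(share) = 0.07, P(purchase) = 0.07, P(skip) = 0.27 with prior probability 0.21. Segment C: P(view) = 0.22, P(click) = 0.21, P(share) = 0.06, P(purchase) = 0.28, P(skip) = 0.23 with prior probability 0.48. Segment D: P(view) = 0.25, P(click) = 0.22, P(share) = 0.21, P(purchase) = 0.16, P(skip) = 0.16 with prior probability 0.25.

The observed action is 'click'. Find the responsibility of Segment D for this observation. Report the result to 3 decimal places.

0.203

By Bayes' theorem, P(k | x) = π_k f_k(x) / Σ_j π_j f_j(x).
Categorical probabilities:
  f_A = P(click | comp) = 0.28
  f_B = P(click | comp) = 0.47
  f_C = P(click | comp) = 0.21
  f_D = P(click | comp) = 0.22
Unnormalised posteriors:
  π_A·f_A = 0.06 × 0.28 = 0.0168
  π_B·f_B = 0.21 × 0.47 = 0.0987
  π_C·f_C = 0.48 × 0.21 = 0.1008
  π_D·f_D = 0.25 × 0.22 = 0.055
Evidence: 0.0168 + 0.0987 + 0.1008 + 0.055 = 0.2713
So the posterior for Segment D is 0.055 / 0.2713 ≈ 0.203.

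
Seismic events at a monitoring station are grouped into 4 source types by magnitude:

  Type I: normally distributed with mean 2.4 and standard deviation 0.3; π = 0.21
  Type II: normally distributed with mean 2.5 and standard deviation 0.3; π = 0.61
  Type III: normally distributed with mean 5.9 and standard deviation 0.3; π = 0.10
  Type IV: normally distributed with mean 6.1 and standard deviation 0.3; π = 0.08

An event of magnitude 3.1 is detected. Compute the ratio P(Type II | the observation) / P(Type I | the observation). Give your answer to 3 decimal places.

The posterior odds equal the prior odds times the likelihood ratio: (π_i/π_j)·(f_i(x)/f_j(x)).
Normal densities:
  f_I = (1/(0.3·√(2π)))·exp(−(3.1−2.4)²/(2·0.3²)) = 1.329808·exp(-2.72222) = 0.0874063
  f_II = (1/(0.3·√(2π)))·exp(−(3.1−2.5)²/(2·0.3²)) = 1.329808·exp(-2.00000) = 0.17997
  f_III = (1/(0.3·√(2π)))·exp(−(3.1−5.9)²/(2·0.3²)) = 1.329808·exp(-43.55556) = 1.61381e-19
  f_IV = (1/(0.3·√(2π)))·exp(−(3.1−6.1)²/(2·0.3²)) = 1.329808·exp(-50.00000) = 2.56487e-22
Odds = (0.61/0.21) × (0.17997/0.0874063) = 2.90476 × 2.059 ≈ 5.981

5.981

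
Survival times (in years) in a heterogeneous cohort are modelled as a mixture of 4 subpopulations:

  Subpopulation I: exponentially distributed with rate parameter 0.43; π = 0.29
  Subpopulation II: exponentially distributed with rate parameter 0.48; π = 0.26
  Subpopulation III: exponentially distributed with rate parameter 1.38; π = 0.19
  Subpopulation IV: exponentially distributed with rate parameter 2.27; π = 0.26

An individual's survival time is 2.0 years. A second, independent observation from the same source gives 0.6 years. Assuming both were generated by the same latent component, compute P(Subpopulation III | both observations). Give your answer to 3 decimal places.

0.207

Posterior ∝ prior × likelihood, so P(k | x) ∝ P(Z=k) f_k(x); normalise over all components.
Since both observations come from the same component, the likelihood for component k is f_k(x₁)·f_k(x₂).
  p_I = [0.18196] × [0.332216] = 0.0604499
  p_II = [0.183789] × [0.359886] = 0.0661429
  p_III = [0.0873426] × [0.602953] = 0.0526635
  p_IV = [0.0242286] × [0.581456] = 0.0140879
Unnormalised posteriors:
  P(Z=I)·p_I = 0.29 × 0.0604499 = 0.0175305
  P(Z=II)·p_II = 0.26 × 0.0661429 = 0.0171971
  P(Z=III)·p_III = 0.19 × 0.0526635 = 0.0100061
  P(Z=IV)·p_IV = 0.26 × 0.0140879 = 0.00366285
Marginal: 0.0175305 + 0.0171971 + 0.0100061 + 0.00366285 = 0.0483965
P(Subpopulation III | x₁, x₂) = 0.0100061 / 0.0483965 ≈ 0.207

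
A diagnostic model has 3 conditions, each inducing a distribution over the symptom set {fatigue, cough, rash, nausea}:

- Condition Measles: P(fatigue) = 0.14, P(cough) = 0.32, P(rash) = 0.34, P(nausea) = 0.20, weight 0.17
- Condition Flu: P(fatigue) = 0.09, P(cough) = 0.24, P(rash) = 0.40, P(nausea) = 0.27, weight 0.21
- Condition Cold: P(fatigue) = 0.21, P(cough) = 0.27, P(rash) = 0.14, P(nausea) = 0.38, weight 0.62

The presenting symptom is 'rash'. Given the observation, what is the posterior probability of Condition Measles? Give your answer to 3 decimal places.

0.253

By Bayes' theorem, P(k | x) = w_k f_k(x) / Σ_j w_j f_j(x).
Categorical probabilities:
  L_Measles = P(rash | comp) = 0.34
  L_Flu = P(rash | comp) = 0.40
  L_Cold = P(rash | comp) = 0.14
Unnormalised posteriors:
  w_Measles·L_Measles = 0.17 × 0.34 = 0.0578
  w_Flu·L_Flu = 0.21 × 0.4 = 0.084
  w_Cold·L_Cold = 0.62 × 0.14 = 0.0868
Marginal: 0.0578 + 0.084 + 0.0868 = 0.2286
Responsibility of Condition Measles: 0.0578 / 0.2286 ≈ 0.253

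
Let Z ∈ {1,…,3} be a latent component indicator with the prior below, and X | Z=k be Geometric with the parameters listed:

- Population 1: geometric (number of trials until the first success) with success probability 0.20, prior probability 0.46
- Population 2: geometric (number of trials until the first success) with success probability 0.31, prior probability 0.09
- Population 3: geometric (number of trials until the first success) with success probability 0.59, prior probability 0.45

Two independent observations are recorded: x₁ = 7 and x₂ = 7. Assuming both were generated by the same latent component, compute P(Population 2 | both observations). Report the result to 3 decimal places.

0.074

Apply Bayes' rule: the posterior for each component is proportional to its prior times its likelihood at x.
Since both observations come from the same component, the likelihood for component k is f_k(x₁)·f_k(x₂).
  L_1 = [0.0524288] × [0.0524288] = 0.00274878
  L_2 = [0.0334546] × [0.0334546] = 0.00111921
  L_3 = [0.00280256] × [0.00280256] = 7.85435e-06
Weight by the priors:
  π_1·L_1 = 0.46 × 0.00274878 = 0.00126444
  π_2·L_2 = 0.09 × 0.00111921 = 0.000100729
  π_3·L_3 = 0.45 × 7.85435e-06 = 3.53446e-06
Marginal: 0.00126444 + 0.000100729 + 3.53446e-06 = 0.0013687
P(Population 2 | x₁,x₂) = 0.000100729 / 0.0013687 ≈ 0.074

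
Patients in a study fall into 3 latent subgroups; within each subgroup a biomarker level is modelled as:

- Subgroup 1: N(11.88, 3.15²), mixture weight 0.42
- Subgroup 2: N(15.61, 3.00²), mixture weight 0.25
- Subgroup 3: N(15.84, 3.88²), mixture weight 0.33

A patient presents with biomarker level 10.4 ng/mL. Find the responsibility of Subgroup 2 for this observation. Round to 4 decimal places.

0.1087

Posterior ∝ prior × likelihood, so P(k | x) ∝ π_k f_k(x); normalise over all components.
Component likelihoods at x = 10.4 ng/mL:
  f_1 = 0.113413
  f_2 = 0.0294354
  f_3 = 0.0384782
Prior × likelihood for each component:
  π_1·f_1 = 0.42 × 0.113413 = 0.0476336
  π_2·f_2 = 0.25 × 0.0294354 = 0.00735886
  π_3·f_3 = 0.33 × 0.0384782 = 0.0126978
Denominator: 0.0476336 + 0.00735886 + 0.0126978 = 0.0676903
So the posterior for Subgroup 2 is 0.00735886 / 0.0676903 ≈ 0.1087.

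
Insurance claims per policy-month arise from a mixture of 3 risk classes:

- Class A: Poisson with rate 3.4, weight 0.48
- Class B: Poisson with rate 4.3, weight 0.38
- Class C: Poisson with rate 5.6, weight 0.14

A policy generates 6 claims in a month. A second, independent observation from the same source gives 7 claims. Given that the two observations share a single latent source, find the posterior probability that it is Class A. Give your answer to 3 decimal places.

0.163

Apply Bayes' rule: the posterior for each component is proportional to its prior times its likelihood at x.
Since both observations come from the same component, the likelihood for component k is f_k(x₁)·f_k(x₂).
  p_A = [0.0716044] × [0.0347793] = 0.00249035
  p_B = [0.119127] × [0.0731783] = 0.00871755
  p_C = [0.158397] × [0.126717] = 0.0200717
Unnormalised posteriors:
  P(Z=A)·p_A = 0.48 × 0.00249035 = 0.00119537
  P(Z=B)·p_B = 0.38 × 0.00871755 = 0.00331267
  P(Z=C)·p_C = 0.14 × 0.0200717 = 0.00281003
Denominator: 0.00119537 + 0.00331267 + 0.00281003 = 0.00731807
Responsibility of Class A: 0.00119537 / 0.00731807 ≈ 0.163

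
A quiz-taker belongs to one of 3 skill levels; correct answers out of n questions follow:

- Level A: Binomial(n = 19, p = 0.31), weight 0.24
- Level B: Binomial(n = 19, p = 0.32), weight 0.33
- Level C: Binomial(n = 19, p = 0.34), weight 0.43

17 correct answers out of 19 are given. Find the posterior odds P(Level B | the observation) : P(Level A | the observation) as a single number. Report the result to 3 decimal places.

2.291

The posterior odds equal the prior odds times the likelihood ratio: (π_i/π_j)·(f_i(x)/f_j(x)).
Binomial probabilities:
  p_A = C(19,17)·0.31^17·0.69^2 = 171·2.25501e-09·0.4761 = 1.83587e-07
  p_B = C(19,17)·0.32^17·0.68^2 = 171·3.86856e-09·0.4624 = 3.05889e-07
  p_C = C(19,17)·0.34^17·0.66^2 = 171·1.08428e-08·0.4356 = 8.07654e-07
Odds = (0.33/0.24) × (3.05889e-07/1.83587e-07) = 1.375 × 1.66617 ≈ 2.291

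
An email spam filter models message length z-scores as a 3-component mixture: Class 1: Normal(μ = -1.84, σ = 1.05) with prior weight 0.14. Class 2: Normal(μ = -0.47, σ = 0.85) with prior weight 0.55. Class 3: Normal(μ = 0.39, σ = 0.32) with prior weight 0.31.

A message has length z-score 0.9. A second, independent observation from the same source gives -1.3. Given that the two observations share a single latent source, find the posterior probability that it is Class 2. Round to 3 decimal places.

0.972

Posterior ∝ prior × likelihood, so P(k | x) ∝ π_k f_k(x); normalise over all components.
Since both observations come from the same component, the likelihood for component k is f_k(x₁)·f_k(x₂).
  L_1 = [(1/(1.05·√(2π)))·exp(−(0.9−-1.84)²/(2·1.05²)) = 0.379945·exp(-3.40481) = 0.0126192] × [0.33288] = 0.00420068
  L_2 = [(1/(0.85·√(2π)))·exp(−(0.9−-0.47)²/(2·0.85²)) = 0.469344·exp(-1.29889) = 0.128053] × [0.291368] = 0.0373105
  L_3 = [(1/(0.32·√(2π)))·exp(−(0.9−0.39)²/(2·0.32²)) = 1.246695·exp(-1.27002) = 0.350104] × [1.0944e-06] = 3.83154e-07
Unnormalised posteriors:
  π_1·L_1 = 0.14 × 0.00420068 = 0.000588095
  π_2·L_2 = 0.55 × 0.0373105 = 0.0205208
  π_3·L_3 = 0.31 × 3.83154e-07 = 1.18778e-07
Denominator: 0.000588095 + 0.0205208 + 1.18778e-07 = 0.021109
Responsibility of Class 2: 0.0205208 / 0.021109 ≈ 0.972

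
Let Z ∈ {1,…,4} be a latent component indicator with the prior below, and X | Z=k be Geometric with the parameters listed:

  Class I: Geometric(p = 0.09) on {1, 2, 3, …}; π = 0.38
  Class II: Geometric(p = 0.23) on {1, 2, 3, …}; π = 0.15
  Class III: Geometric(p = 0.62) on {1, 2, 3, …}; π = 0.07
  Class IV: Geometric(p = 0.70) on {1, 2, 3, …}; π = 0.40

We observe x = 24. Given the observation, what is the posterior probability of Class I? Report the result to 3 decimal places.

0.979

Posterior ∝ prior × likelihood, so P(k | x) ∝ π_k f_k(x); normalise over all components.
Component likelihoods at x = 24:
  p_I = 0.09·(1−0.09)^23 = 0.09·0.114275 = 0.0102848
  p_II = 0.23·(1−0.23)^23 = 0.23·0.00245068 = 0.000563656
  p_III = 0.62·(1−0.62)^23 = 0.62·2.16283e-10 = 1.34096e-10
  p_IV = 0.70·(1−0.70)^23 = 0.70·9.41432e-13 = 6.59002e-13
Prior × likelihood for each component:
  π_I·p_I = 0.38 × 0.0102848 = 0.00390821
  π_II·p_II = 0.15 × 0.000563656 = 8.45485e-05
  π_III·p_III = 0.07 × 1.34096e-10 = 9.38669e-12
  π_IV·p_IV = 0.40 × 6.59002e-13 = 2.63601e-13
Evidence: 0.00390821 + 8.45485e-05 + 9.38669e-12 + 2.63601e-13 = 0.00399276
P(Class I | data) ≈ 0.979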